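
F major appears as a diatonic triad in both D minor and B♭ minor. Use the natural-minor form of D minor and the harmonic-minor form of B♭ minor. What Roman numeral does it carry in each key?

The scale of D minor (natural minor) is D E F G A B♭ C; F is degree 3, and the triad built there (F-A-C) is major, so it is III.
The scale of B♭ minor (harmonic minor) is B♭ C D♭ E♭ F G♭ A; F is degree 5, and the triad built there (F-A-C) is major, so it is V.

III in D minor; V in B♭ minor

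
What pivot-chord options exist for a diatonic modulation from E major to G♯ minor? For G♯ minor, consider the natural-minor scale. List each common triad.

E, G♯m, B, C♯m

Triads in E major: E (I), F♯m (ii), G♯m (iii), A (IV), B (V), C♯m (vi), D♯dim (vii°).
Triads in G♯ minor (natural minor): G♯m (i), A♯dim (ii°), B (III), C♯m (iv), D♯m (v), E (VI), F♯ (VII).
Shared triads with their functions: E (I in E major, VI in G♯ minor); G♯m (iii in E major, i in G♯ minor); B (V in E major, III in G♯ minor); C♯m (vi in E major, iv in G♯ minor).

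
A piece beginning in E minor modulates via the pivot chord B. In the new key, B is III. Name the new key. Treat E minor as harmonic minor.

G# minor

The numeral III denotes a major triad on scale degree 3. With B on degree 3, the tonic of the new key is G#.
Degree 3 carries a major triad in natural-minor keys, so the destination is G# minor.
Check: the diatonic triads of G# minor (natural minor) are G#m (i), A#dim (ii°), B (III), C#m (iv), D#m (v), E (VI), F# (VII) — B is indeed III.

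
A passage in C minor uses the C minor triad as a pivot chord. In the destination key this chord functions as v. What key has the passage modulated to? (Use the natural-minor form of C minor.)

F minor

The numeral v denotes a minor triad on scale degree 5. With C on degree 5, the tonic of the new key is F.
Degree 5 carries a minor triad in natural-minor keys, so the destination is F minor.
Check: the diatonic triads of F minor (natural minor) are Fm (i), Gdim (ii°), Ab (III), Bbm (iv), Cm (v), Db (VI), Eb (VII) — C minor is indeed v.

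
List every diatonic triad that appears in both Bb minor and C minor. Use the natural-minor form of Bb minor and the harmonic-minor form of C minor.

Fm, Ab

Triads in Bb minor (natural minor): Bb minor (i), C diminished (ii°), Db major (III), Eb minor (iv), F minor (v), Gb major (VI), Ab major (VII).
Triads in C minor (harmonic minor): C minor (i), D diminished (ii°), Eb augmented (III+), F minor (iv), G major (V), Ab major (VI), B diminished (vii°).
Shared triads with their functions: F minor (v in Bb minor, iv in C minor); Ab major (VII in Bb minor, VI in C minor).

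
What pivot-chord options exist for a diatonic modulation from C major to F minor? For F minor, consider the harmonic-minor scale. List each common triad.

Triads in C major: C (I), Dm (ii), Em (iii), F (IV), G (V), Am (vi), Bdim (vii°).
Triads in F minor (harmonic minor): Fm (i), Gdim (ii°), Abaug (III+), Bbm (iv), C (V), Db (VI), Edim (vii°).
Shared triads with their functions: C (I in C major, V in F minor).

C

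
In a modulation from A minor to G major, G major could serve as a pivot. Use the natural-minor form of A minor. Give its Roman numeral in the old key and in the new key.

VII in A minor; I in G major

The scale of A minor (natural minor) is A B C D E F G; G is degree 7, and the triad built there (G-B-D) is major, so it is VII.
The scale of G major is G A B C D E F#; G is degree 1, and the triad built there (G-B-D) is major, so it is I.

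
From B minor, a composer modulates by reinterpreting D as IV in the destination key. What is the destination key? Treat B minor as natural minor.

A major

The numeral IV denotes a major triad on scale degree 4. With D on degree 4, the tonic of the new key is A.
Degree 4 carries a major triad in major keys, so the destination is A major.
Check: the diatonic triads of A major are A (I), Bm (ii), C#m (iii), D (IV), E (V), F#m (vi), G#dim (vii°) — D is indeed IV.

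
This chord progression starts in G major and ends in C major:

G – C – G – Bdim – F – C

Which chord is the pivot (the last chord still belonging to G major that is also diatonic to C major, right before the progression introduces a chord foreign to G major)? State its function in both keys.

G — I in G major, V in C major

Chords diatonic to G major: G, Am, Bm, C, D, Em, F#dim.
Reading the progression, the first chord not in that set is Bdim, so the modulation leaves G major there.
The chord immediately before Bdim is G, which is diatonic to both keys: I in G major and V in C major.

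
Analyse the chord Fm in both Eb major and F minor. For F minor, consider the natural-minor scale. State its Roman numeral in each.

The scale of Eb major is Eb F G Ab Bb C D; F is degree 2, and the triad built there (F-Ab-C) is minor, so it is ii.
The scale of F minor (natural minor) is F G Ab Bb C Db Eb; F is degree 1, and the triad built there (F-Ab-C) is minor, so it is i.

ii in Eb major; i in F minor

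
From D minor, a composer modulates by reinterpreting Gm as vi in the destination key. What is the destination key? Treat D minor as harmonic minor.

The numeral vi denotes a minor triad on scale degree 6. With G on degree 6, the tonic of the new key is B♭.
Degree 6 carries a minor triad in major keys, so the destination is B♭ major.
Check: the diatonic triads of B♭ major are B♭ (I), Cm (ii), Dm (iii), E♭ (IV), F (V), Gm (vi), Adim (vii°) — Gm is indeed vi.

B♭ major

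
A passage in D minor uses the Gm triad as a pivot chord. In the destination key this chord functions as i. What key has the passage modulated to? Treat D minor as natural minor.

G minor

The numeral i denotes a minor triad on scale degree 1. With G on degree 1, the tonic of the new key is G.
Degree 1 carries a minor triad in minor keys, so the destination is G minor.
Check: the diatonic triads of G minor (natural minor) are Gm (i), Adim (ii°), Bb (III), Cm (iv), Dm (v), Eb (VI), F (VII) — Gm is indeed i.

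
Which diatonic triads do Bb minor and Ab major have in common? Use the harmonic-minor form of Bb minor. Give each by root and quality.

Bbm

Triads in Bb minor (harmonic minor): Bb minor (i), C diminished (ii°), Db augmented (III+), Eb minor (iv), F major (V), Gb major (VI), A diminished (vii°).
Triads in Ab major: Ab major (I), Bb minor (ii), C minor (iii), Db major (IV), Eb major (V), F minor (vi), G diminished (vii°).
Shared triads with their functions: Bb minor (i in Bb minor, ii in Ab major).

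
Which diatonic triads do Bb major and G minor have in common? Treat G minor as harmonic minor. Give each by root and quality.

Cm, Eb, Gm, Adim

Triads in Bb major: Bb (I), Cm (ii), Dm (iii), Eb (IV), F (V), Gm (vi), Adim (vii°).
Triads in G minor (harmonic minor): Gm (i), Adim (ii°), Bbaug (III+), Cm (iv), D (V), Eb (VI), F#dim (vii°).
Shared triads with their functions: Cm (ii in Bb major, iv in G minor); Eb (IV in Bb major, VI in G minor); Gm (vi in Bb major, i in G minor); Adim (vii° in Bb major, ii° in G minor).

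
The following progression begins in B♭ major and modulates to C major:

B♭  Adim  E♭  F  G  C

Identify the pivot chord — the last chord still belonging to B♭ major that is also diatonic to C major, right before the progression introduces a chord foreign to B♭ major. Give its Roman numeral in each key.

Chords diatonic to B♭ major: B♭, Cm, Dm, E♭, F, Gm, Adim.
Reading the progression, the first chord not in that set is G, so the modulation leaves B♭ major there.
The chord immediately before G is F, which is diatonic to both keys: V in B♭ major and IV in C major.

F — V in B♭ major, IV in C major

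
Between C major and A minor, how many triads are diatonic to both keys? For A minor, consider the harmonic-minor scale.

Diatonic triads of C major: C (I), Dm (ii), Em (iii), F (IV), G (V), Am (vi), Bdim (vii°).
Diatonic triads of A minor (harmonic minor): Am (i), Bdim (ii°), Caug (III+), Dm (iv), E (V), F (VI), G#dim (vii°).
Matching root and quality in both lists: Dm, F, Am, Bdim.
That gives 4 common triads.

4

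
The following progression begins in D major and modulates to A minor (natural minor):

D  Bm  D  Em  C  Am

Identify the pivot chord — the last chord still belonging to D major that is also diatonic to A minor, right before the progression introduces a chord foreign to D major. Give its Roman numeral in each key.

Chords diatonic to D major: D, Em, F♯m, G, A, Bm, C♯dim.
Reading the progression, the first chord not in that set is C, so the modulation leaves D major there.
The chord immediately before C is Em, which is diatonic to both keys: ii in D major and v in A minor.

Em — ii in D major, v in A minor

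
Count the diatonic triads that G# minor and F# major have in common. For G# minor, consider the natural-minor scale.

Diatonic triads of G# minor (natural minor): G#m (i), A#dim (ii°), B (III), C#m (iv), D#m (v), E (VI), F# (VII).
Diatonic triads of F# major: F# (I), G#m (ii), A#m (iii), B (IV), C# (V), D#m (vi), E#dim (vii°).
Matching root and quality in both lists: G#m, B, D#m, F#.
That gives 4 common triads.

4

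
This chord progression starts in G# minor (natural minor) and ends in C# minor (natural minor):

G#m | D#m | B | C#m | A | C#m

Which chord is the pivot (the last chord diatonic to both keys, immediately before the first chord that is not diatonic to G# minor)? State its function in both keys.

C#m — iv in G# minor, i in C# minor

Chords diatonic to G# minor: G#m, A#dim, B, C#m, D#m, E, F#.
Reading the progression, the first chord not in that set is A, so the modulation leaves G# minor there.
The chord immediately before A is C#m, which is diatonic to both keys: iv in G# minor and i in C# minor.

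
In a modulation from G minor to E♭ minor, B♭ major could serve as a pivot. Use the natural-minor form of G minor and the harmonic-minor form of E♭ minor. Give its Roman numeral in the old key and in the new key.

The scale of G minor (natural minor) is G A B♭ C D E♭ F; B♭ is degree 3, and the triad built there (B♭-D-F) is major, so it is III.
The scale of E♭ minor (harmonic minor) is E♭ F G♭ A♭ B♭ C♭ D; B♭ is degree 5, and the triad built there (B♭-D-F) is major, so it is V.

III in G minor; V in E♭ minor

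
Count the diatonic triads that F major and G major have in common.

Diatonic triads of F major: F major (I), G minor (ii), A minor (iii), Bb major (IV), C major (V), D minor (vi), E diminished (vii°).
Diatonic triads of G major: G major (I), A minor (ii), B minor (iii), C major (IV), D major (V), E minor (vi), F# diminished (vii°).
Matching root and quality in both lists: A minor, C major.
That gives 2 common triads.

2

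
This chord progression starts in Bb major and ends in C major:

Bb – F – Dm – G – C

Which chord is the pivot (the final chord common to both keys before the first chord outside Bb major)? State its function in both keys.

Dm — iii in Bb major, ii in C major

Chords diatonic to Bb major: Bb, Cm, Dm, Eb, F, Gm, Adim.
Reading the progression, the first chord not in that set is G, so the modulation leaves Bb major there.
The chord immediately before G is Dm, which is diatonic to both keys: iii in Bb major and ii in C major.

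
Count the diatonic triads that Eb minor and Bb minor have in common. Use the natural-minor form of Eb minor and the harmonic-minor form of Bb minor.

3

Diatonic triads of Eb minor (natural minor): Ebm (i), Fdim (ii°), Gb (III), Abm (iv), Bbm (v), Cb (VI), Db (VII).
Diatonic triads of Bb minor (harmonic minor): Bbm (i), Cdim (ii°), Dbaug (III+), Ebm (iv), F (V), Gb (VI), Adim (vii°).
Matching root and quality in both lists: Ebm, Gb, Bbm.
That gives 3 common triads.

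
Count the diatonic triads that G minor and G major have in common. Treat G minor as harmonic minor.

Diatonic triads of G minor (harmonic minor): G minor (i), A diminished (ii°), Bb augmented (III+), C minor (iv), D major (V), Eb major (VI), F# diminished (vii°).
Diatonic triads of G major: G major (I), A minor (ii), B minor (iii), C major (IV), D major (V), E minor (vi), F# diminished (vii°).
Matching root and quality in both lists: D major, F# diminished.
That gives 2 common triads.

2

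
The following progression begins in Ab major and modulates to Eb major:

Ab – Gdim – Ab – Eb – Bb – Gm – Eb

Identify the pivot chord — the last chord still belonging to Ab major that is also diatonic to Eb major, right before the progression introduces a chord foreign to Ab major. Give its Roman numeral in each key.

Eb — V in Ab major, I in Eb major

Chords diatonic to Ab major: Ab, Bbm, Cm, Db, Eb, Fm, Gdim.
Reading the progression, the first chord not in that set is Bb, so the modulation leaves Ab major there.
The chord immediately before Bb is Eb, which is diatonic to both keys: V in Ab major and I in Eb major.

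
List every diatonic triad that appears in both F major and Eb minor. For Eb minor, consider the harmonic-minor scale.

Triads in F major: F (I), Gm (ii), Am (iii), Bb (IV), C (V), Dm (vi), Edim (vii°).
Triads in Eb minor (harmonic minor): Ebm (i), Fdim (ii°), Gbaug (III+), Abm (iv), Bb (V), Cb (VI), Ddim (vii°).
Shared triads with their functions: Bb (IV in F major, V in Eb minor).

Bb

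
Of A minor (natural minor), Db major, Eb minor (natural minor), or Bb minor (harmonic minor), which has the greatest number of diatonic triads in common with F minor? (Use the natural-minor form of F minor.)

Triads of F minor (natural minor): Fm (i), Gdim (ii°), Ab (III), Bbm (iv), Cm (v), Db (VI), Eb (VII).
A minor (natural minor) shares 0: none.
Db major shares 4: Fm, Ab, Bbm, Db.
Eb minor (natural minor) shares 2: Bbm, Db.
Bb minor (harmonic minor) shares 1: Bbm.
The most common triads (4) are shared with Db major.

Db major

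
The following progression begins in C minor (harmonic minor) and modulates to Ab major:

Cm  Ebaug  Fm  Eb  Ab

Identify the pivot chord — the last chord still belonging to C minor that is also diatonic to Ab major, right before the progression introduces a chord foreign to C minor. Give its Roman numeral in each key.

Chords diatonic to C minor: Cm, Ddim, Ebaug, Fm, G, Ab, Bdim.
Reading the progression, the first chord not in that set is Eb, so the modulation leaves C minor there.
The chord immediately before Eb is Fm, which is diatonic to both keys: iv in C minor and vi in Ab major.

Fm — iv in C minor, vi in Ab major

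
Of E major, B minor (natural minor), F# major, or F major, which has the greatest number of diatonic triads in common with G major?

B minor

Triads of G major: G (I), Am (ii), Bm (iii), C (IV), D (V), Em (vi), F#dim (vii°).
E major shares 0: none.
B minor (natural minor) shares 4: G, Bm, D, Em.
F# major shares 0: none.
F major shares 2: Am, C.
The most common triads (4) are shared with B minor.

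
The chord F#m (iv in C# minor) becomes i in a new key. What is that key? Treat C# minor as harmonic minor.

The numeral i denotes a minor triad on scale degree 1. With F# on degree 1, the tonic of the new key is F#.
Degree 1 carries a minor triad in minor keys, so the destination is F# minor.
Check: the diatonic triads of F# minor (natural minor) are F#m (i), G#dim (ii°), A (III), Bm (iv), C#m (v), D (VI), E (VII) — F#m is indeed i.

F# minor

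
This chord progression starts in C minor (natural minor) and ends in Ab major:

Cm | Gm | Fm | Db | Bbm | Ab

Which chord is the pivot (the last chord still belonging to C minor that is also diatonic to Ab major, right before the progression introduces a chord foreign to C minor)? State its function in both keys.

Fm — iv in C minor, vi in Ab major

Chords diatonic to C minor: Cm, Ddim, Eb, Fm, Gm, Ab, Bb.
Reading the progression, the first chord not in that set is Db, so the modulation leaves C minor there.
The chord immediately before Db is Fm, which is diatonic to both keys: iv in C minor and vi in Ab major.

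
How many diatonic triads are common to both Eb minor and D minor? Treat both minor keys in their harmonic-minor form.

1

Diatonic triads of Eb minor (harmonic minor): Ebm (i), Fdim (ii°), Gbaug (III+), Abm (iv), Bb (V), Cb (VI), Ddim (vii°).
Diatonic triads of D minor (harmonic minor): Dm (i), Edim (ii°), Faug (III+), Gm (iv), A (V), Bb (VI), C#dim (vii°).
Matching root and quality in both lists: Bb.
That gives 1 common triad.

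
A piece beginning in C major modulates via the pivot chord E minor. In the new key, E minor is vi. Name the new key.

G major

The numeral vi denotes a minor triad on scale degree 6. With E on degree 6, the tonic of the new key is G.
Degree 6 carries a minor triad in major keys, so the destination is G major.
Check: the diatonic triads of G major are G (I), Am (ii), Bm (iii), C (IV), D (V), Em (vi), F#dim (vii°) — E minor is indeed vi.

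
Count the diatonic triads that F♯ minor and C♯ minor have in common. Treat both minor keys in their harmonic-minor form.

Diatonic triads of F♯ minor (harmonic minor): F♯m (i), G♯dim (ii°), Aaug (III+), Bm (iv), C♯ (V), D (VI), E♯dim (vii°).
Diatonic triads of C♯ minor (harmonic minor): C♯m (i), D♯dim (ii°), Eaug (III+), F♯m (iv), G♯ (V), A (VI), B♯dim (vii°).
Matching root and quality in both lists: F♯m.
That gives 1 common triad.

1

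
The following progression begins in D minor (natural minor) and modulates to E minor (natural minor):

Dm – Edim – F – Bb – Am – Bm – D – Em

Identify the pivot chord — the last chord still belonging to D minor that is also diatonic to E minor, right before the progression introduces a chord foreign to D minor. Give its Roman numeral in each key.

Chords diatonic to D minor: Dm, Edim, F, Gm, Am, Bb, C.
Reading the progression, the first chord not in that set is Bm, so the modulation leaves D minor there.
The chord immediately before Bm is Am, which is diatonic to both keys: v in D minor and iv in E minor.

Am — v in D minor, iv in E minor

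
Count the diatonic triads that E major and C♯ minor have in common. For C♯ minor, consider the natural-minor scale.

7

Diatonic triads of E major: E (I), F♯m (ii), G♯m (iii), A (IV), B (V), C♯m (vi), D♯dim (vii°).
Diatonic triads of C♯ minor (natural minor): C♯m (i), D♯dim (ii°), E (III), F♯m (iv), G♯m (v), A (VI), B (VII).
Matching root and quality in both lists: E, F♯m, G♯m, A, B, C♯m, D♯dim.
That gives 7 common triads.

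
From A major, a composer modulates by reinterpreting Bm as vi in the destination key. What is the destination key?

The numeral vi denotes a minor triad on scale degree 6. With B on degree 6, the tonic of the new key is D.
Degree 6 carries a minor triad in major keys, so the destination is D major.
Check: the diatonic triads of D major are D (I), Em (ii), F#m (iii), G (IV), A (V), Bm (vi), C#dim (vii°) — Bm is indeed vi.

D major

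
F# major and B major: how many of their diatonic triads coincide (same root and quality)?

4

Diatonic triads of F# major: F# (I), G#m (ii), A#m (iii), B (IV), C# (V), D#m (vi), E#dim (vii°).
Diatonic triads of B major: B (I), C#m (ii), D#m (iii), E (IV), F# (V), G#m (vi), A#dim (vii°).
Matching root and quality in both lists: F#, G#m, B, D#m.
That gives 4 common triads.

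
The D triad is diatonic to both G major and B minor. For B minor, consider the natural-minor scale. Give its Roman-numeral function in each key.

V in G major; III in B minor

The scale of G major is G A B C D E F#; D is degree 5, and the triad built there (D-F#-A) is major, so it is V.
The scale of B minor (natural minor) is B C# D E F# G A; D is degree 3, and the triad built there (D-F#-A) is major, so it is III.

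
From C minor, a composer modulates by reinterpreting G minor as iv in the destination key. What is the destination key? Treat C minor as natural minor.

The numeral iv denotes a minor triad on scale degree 4. With G on degree 4, the tonic of the new key is D.
Degree 4 carries a minor triad in minor keys, so the destination is D minor.
Check: the diatonic triads of D minor (natural minor) are Dm (i), Edim (ii°), F (III), Gm (iv), Am (v), Bb (VI), C (VII) — G minor is indeed iv.

D minor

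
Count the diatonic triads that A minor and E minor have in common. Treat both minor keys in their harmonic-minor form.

1

Diatonic triads of A minor (harmonic minor): Am (i), Bdim (ii°), Caug (III+), Dm (iv), E (V), F (VI), G♯dim (vii°).
Diatonic triads of E minor (harmonic minor): Em (i), F♯dim (ii°), Gaug (III+), Am (iv), B (V), C (VI), D♯dim (vii°).
Matching root and quality in both lists: Am.
That gives 1 common triad.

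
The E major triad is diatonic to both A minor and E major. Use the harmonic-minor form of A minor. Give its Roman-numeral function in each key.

V in A minor; I in E major

The scale of A minor (harmonic minor) is A B C D E F G♯; E is degree 5, and the triad built there (E-G♯-B) is major, so it is V.
The scale of E major is E F♯ G♯ A B C♯ D♯; E is degree 1, and the triad built there (E-G♯-B) is major, so it is I.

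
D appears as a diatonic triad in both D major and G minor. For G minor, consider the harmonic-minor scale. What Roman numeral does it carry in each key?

The scale of D major is D E F# G A B C#; D is degree 1, and the triad built there (D-F#-A) is major, so it is I.
The scale of G minor (harmonic minor) is G A Bb C D Eb F#; D is degree 5, and the triad built there (D-F#-A) is major, so it is V.

I in D major; V in G minor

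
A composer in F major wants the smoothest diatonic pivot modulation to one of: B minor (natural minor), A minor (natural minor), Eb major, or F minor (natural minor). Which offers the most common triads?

Triads of F major: F (I), Gm (ii), Am (iii), Bb (IV), C (V), Dm (vi), Edim (vii°).
B minor (natural minor) shares 0: none.
A minor (natural minor) shares 4: F, Am, C, Dm.
Eb major shares 2: Gm, Bb.
F minor (natural minor) shares 0: none.
The most common triads (4) are shared with A minor.

A minor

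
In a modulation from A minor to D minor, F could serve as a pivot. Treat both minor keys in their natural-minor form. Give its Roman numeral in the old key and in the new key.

The scale of A minor (natural minor) is A B C D E F G; F is degree 6, and the triad built there (F-A-C) is major, so it is VI.
The scale of D minor (natural minor) is D E F G A Bb C; F is degree 3, and the triad built there (F-A-C) is major, so it is III.

VI in A minor; III in D minor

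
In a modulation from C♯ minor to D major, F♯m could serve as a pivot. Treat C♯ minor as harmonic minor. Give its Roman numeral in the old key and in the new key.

The scale of C♯ minor (harmonic minor) is C♯ D♯ E F♯ G♯ A B♯; F♯ is degree 4, and the triad built there (F♯-A-C♯) is minor, so it is iv.
The scale of D major is D E F♯ G A B C♯; F♯ is degree 3, and the triad built there (F♯-A-C♯) is minor, so it is iii.

iv in C♯ minor; iii in D major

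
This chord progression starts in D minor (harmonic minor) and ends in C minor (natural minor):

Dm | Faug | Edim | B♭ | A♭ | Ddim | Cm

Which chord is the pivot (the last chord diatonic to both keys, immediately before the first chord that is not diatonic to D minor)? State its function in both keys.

B♭ — VI in D minor, VII in C minor

Chords diatonic to D minor: Dm, Edim, Faug, Gm, A, B♭, C♯dim.
Reading the progression, the first chord not in that set is A♭, so the modulation leaves D minor there.
The chord immediately before A♭ is B♭, which is diatonic to both keys: VI in D minor and VII in C minor.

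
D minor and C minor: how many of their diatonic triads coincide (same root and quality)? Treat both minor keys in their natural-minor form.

2

Diatonic triads of D minor (natural minor): Dm (i), Edim (ii°), F (III), Gm (iv), Am (v), Bb (VI), C (VII).
Diatonic triads of C minor (natural minor): Cm (i), Ddim (ii°), Eb (III), Fm (iv), Gm (v), Ab (VI), Bb (VII).
Matching root and quality in both lists: Gm, Bb.
That gives 2 common triads.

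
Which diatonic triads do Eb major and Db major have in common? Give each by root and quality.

Triads in Eb major: Eb (I), Fm (ii), Gm (iii), Ab (IV), Bb (V), Cm (vi), Ddim (vii°).
Triads in Db major: Db (I), Ebm (ii), Fm (iii), Gb (IV), Ab (V), Bbm (vi), Cdim (vii°).
Shared triads with their functions: Fm (ii in Eb major, iii in Db major); Ab (IV in Eb major, V in Db major).

Fm, Ab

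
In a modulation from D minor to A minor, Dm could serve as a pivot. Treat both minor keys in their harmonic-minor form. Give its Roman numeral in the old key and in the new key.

The scale of D minor (harmonic minor) is D E F G A Bb C#; D is degree 1, and the triad built there (D-F-A) is minor, so it is i.
The scale of A minor (harmonic minor) is A B C D E F G#; D is degree 4, and the triad built there (D-F-A) is minor, so it is iv.

i in D minor; iv in A minor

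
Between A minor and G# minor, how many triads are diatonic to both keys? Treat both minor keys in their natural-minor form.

0

Diatonic triads of A minor (natural minor): Am (i), Bdim (ii°), C (III), Dm (iv), Em (v), F (VI), G (VII).
Diatonic triads of G# minor (natural minor): G#m (i), A#dim (ii°), B (III), C#m (iv), D#m (v), E (VI), F# (VII).
No triad has the same root and quality in both keys.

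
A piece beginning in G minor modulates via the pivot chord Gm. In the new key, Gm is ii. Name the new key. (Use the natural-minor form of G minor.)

F major

The numeral ii denotes a minor triad on scale degree 2. With G on degree 2, the tonic of the new key is F.
Degree 2 carries a minor triad in major keys, so the destination is F major.
Check: the diatonic triads of F major are F (I), Gm (ii), Am (iii), Bb (IV), C (V), Dm (vi), Edim (vii°) — Gm is indeed ii.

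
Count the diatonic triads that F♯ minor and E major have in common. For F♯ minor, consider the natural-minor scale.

Diatonic triads of F♯ minor (natural minor): F♯m (i), G♯dim (ii°), A (III), Bm (iv), C♯m (v), D (VI), E (VII).
Diatonic triads of E major: E (I), F♯m (ii), G♯m (iii), A (IV), B (V), C♯m (vi), D♯dim (vii°).
Matching root and quality in both lists: F♯m, A, C♯m, E.
That gives 4 common triads.

4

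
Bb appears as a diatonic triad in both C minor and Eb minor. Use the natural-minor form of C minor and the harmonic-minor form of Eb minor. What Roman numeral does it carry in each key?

The scale of C minor (natural minor) is C D Eb F G Ab Bb; Bb is degree 7, and the triad built there (Bb-D-F) is major, so it is VII.
The scale of Eb minor (harmonic minor) is Eb F Gb Ab Bb Cb D; Bb is degree 5, and the triad built there (Bb-D-F) is major, so it is V.

VII in C minor; V in Eb minor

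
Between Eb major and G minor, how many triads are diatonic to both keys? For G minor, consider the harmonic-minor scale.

3

Diatonic triads of Eb major: Eb (I), Fm (ii), Gm (iii), Ab (IV), Bb (V), Cm (vi), Ddim (vii°).
Diatonic triads of G minor (harmonic minor): Gm (i), Adim (ii°), Bbaug (III+), Cm (iv), D (V), Eb (VI), F#dim (vii°).
Matching root and quality in both lists: Eb, Gm, Cm.
That gives 3 common triads.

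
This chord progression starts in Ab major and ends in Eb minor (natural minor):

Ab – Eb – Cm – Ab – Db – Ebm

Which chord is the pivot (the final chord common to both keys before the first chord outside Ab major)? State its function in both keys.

Db — IV in Ab major, VII in Eb minor

Chords diatonic to Ab major: Ab, Bbm, Cm, Db, Eb, Fm, Gdim.
Reading the progression, the first chord not in that set is Ebm, so the modulation leaves Ab major there.
The chord immediately before Ebm is Db, which is diatonic to both keys: IV in Ab major and VII in Eb minor.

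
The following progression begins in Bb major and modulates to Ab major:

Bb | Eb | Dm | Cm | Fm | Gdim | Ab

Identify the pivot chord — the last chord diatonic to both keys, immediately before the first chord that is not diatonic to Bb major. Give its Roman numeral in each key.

Cm — ii in Bb major, iii in Ab major

Chords diatonic to Bb major: Bb, Cm, Dm, Eb, F, Gm, Adim.
Reading the progression, the first chord not in that set is Fm, so the modulation leaves Bb major there.
The chord immediately before Fm is Cm, which is diatonic to both keys: ii in Bb major and iii in Ab major.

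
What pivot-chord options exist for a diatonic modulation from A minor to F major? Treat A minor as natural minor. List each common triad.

Am, C, Dm, F

Triads in A minor (natural minor): A minor (i), B diminished (ii°), C major (III), D minor (iv), E minor (v), F major (VI), G major (VII).
Triads in F major: F major (I), G minor (ii), A minor (iii), B♭ major (IV), C major (V), D minor (vi), E diminished (vii°).
Shared triads with their functions: A minor (i in A minor, iii in F major); C major (III in A minor, V in F major); D minor (iv in A minor, vi in F major); F major (VI in A minor, I in F major).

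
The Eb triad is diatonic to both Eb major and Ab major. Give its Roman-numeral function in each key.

I in Eb major; V in Ab major

The scale of Eb major is Eb F G Ab Bb C D; Eb is degree 1, and the triad built there (Eb-G-Bb) is major, so it is I.
The scale of Ab major is Ab Bb C Db Eb F G; Eb is degree 5, and the triad built there (Eb-G-Bb) is major, so it is V.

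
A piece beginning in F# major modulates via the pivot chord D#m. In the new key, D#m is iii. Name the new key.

B major

The numeral iii denotes a minor triad on scale degree 3. With D# on degree 3, the tonic of the new key is B.
Degree 3 carries a minor triad in major keys, so the destination is B major.
Check: the diatonic triads of B major are B (I), C#m (ii), D#m (iii), E (IV), F# (V), G#m (vi), A#dim (vii°) — D#m is indeed iii.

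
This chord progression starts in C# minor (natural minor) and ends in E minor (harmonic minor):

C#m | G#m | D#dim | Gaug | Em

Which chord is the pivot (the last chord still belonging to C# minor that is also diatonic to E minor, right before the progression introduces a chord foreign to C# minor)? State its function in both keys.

D#dim — ii° in C# minor, vii° in E minor

Chords diatonic to C# minor: C#m, D#dim, E, F#m, G#m, A, B.
Reading the progression, the first chord not in that set is Gaug, so the modulation leaves C# minor there.
The chord immediately before Gaug is D#dim, which is diatonic to both keys: ii° in C# minor and vii° in E minor.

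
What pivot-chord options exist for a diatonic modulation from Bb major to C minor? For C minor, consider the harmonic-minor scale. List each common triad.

Cm

Triads in Bb major: Bb (I), Cm (ii), Dm (iii), Eb (IV), F (V), Gm (vi), Adim (vii°).
Triads in C minor (harmonic minor): Cm (i), Ddim (ii°), Ebaug (III+), Fm (iv), G (V), Ab (VI), Bdim (vii°).
Shared triads with their functions: Cm (ii in Bb major, i in C minor).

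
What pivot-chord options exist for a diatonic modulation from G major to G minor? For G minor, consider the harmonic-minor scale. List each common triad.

D, F#dim

Triads in G major: G (I), Am (ii), Bm (iii), C (IV), D (V), Em (vi), F#dim (vii°).
Triads in G minor (harmonic minor): Gm (i), Adim (ii°), Bbaug (III+), Cm (iv), D (V), Eb (VI), F#dim (vii°).
Shared triads with their functions: D (V in G major, V in G minor); F#dim (vii° in G major, vii° in G minor).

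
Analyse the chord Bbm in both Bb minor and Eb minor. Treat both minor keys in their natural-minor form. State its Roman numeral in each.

The scale of Bb minor (natural minor) is Bb C Db Eb F Gb Ab; Bb is degree 1, and the triad built there (Bb-Db-F) is minor, so it is i.
The scale of Eb minor (natural minor) is Eb F Gb Ab Bb Cb Db; Bb is degree 5, and the triad built there (Bb-Db-F) is minor, so it is v.

i in Bb minor; v in Eb minor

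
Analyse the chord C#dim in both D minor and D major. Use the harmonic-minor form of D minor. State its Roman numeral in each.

The scale of D minor (harmonic minor) is D E F G A Bb C#; C# is degree 7, and the triad built there (C#-E-G) is diminished, so it is vii°.
The scale of D major is D E F# G A B C#; C# is degree 7, and the triad built there (C#-E-G) is diminished, so it is vii°.

vii° in D minor; vii° in D major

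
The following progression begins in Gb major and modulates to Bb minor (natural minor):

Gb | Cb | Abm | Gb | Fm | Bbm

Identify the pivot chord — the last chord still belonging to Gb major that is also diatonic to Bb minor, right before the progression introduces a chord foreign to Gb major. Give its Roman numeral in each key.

Chords diatonic to Gb major: Gb, Abm, Bbm, Cb, Db, Ebm, Fdim.
Reading the progression, the first chord not in that set is Fm, so the modulation leaves Gb major there.
The chord immediately before Fm is Gb, which is diatonic to both keys: I in Gb major and VI in Bb minor.

Gb — I in Gb major, VI in Bb minor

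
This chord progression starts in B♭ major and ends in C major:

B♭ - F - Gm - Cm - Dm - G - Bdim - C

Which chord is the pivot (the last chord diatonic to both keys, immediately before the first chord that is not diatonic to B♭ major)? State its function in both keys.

Chords diatonic to B♭ major: B♭, Cm, Dm, E♭, F, Gm, Adim.
Reading the progression, the first chord not in that set is G, so the modulation leaves B♭ major there.
The chord immediately before G is Dm, which is diatonic to both keys: iii in B♭ major and ii in C major.

Dm — iii in B♭ major, ii in C major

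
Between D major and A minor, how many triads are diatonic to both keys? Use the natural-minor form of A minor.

2

Diatonic triads of D major: D (I), Em (ii), F#m (iii), G (IV), A (V), Bm (vi), C#dim (vii°).
Diatonic triads of A minor (natural minor): Am (i), Bdim (ii°), C (III), Dm (iv), Em (v), F (VI), G (VII).
Matching root and quality in both lists: Em, G.
That gives 2 common triads.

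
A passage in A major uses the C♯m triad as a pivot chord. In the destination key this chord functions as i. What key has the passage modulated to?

C♯ minor

The numeral i denotes a minor triad on scale degree 1. With C♯ on degree 1, the tonic of the new key is C♯.
Degree 1 carries a minor triad in minor keys, so the destination is C♯ minor.
Check: the diatonic triads of C♯ minor (natural minor) are C♯m (i), D♯dim (ii°), E (III), F♯m (iv), G♯m (v), A (VI), B (VII) — C♯m is indeed i.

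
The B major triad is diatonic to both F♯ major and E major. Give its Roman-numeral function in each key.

The scale of F♯ major is F♯ G♯ A♯ B C♯ D♯ E♯; B is degree 4, and the triad built there (B-D♯-F♯) is major, so it is IV.
The scale of E major is E F♯ G♯ A B C♯ D♯; B is degree 5, and the triad built there (B-D♯-F♯) is major, so it is V.

IV in F♯ major; V in E major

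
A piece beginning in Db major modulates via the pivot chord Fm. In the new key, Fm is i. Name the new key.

F minor

The numeral i denotes a minor triad on scale degree 1. With F on degree 1, the tonic of the new key is F.
Degree 1 carries a minor triad in minor keys, so the destination is F minor.
Check: the diatonic triads of F minor (natural minor) are Fm (i), Gdim (ii°), Ab (III), Bbm (iv), Cm (v), Db (VI), Eb (VII) — Fm is indeed i.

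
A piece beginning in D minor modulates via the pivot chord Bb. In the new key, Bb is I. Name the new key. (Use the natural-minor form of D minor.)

The numeral I denotes a major triad on scale degree 1. With Bb on degree 1, the tonic of the new key is Bb.
Degree 1 carries a major triad in major keys, so the destination is Bb major.
Check: the diatonic triads of Bb major are Bb (I), Cm (ii), Dm (iii), Eb (IV), F (V), Gm (vi), Adim (vii°) — Bb is indeed I.

Bb major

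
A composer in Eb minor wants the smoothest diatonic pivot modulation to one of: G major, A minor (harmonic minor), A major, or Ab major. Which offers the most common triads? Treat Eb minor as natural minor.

Triads of Eb minor (natural minor): Ebm (i), Fdim (ii°), Gb (III), Abm (iv), Bbm (v), Cb (VI), Db (VII).
G major shares 0: none.
A minor (harmonic minor) shares 0: none.
A major shares 0: none.
Ab major shares 2: Bbm, Db.
The most common triads (2) are shared with Ab major.

Ab major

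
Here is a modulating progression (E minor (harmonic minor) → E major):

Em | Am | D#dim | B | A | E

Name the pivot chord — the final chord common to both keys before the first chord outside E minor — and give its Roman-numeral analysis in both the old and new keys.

B — V in E minor, V in E major

Chords diatonic to E minor: Em, F#dim, Gaug, Am, B, C, D#dim.
Reading the progression, the first chord not in that set is A, so the modulation leaves E minor there.
The chord immediately before A is B, which is diatonic to both keys: V in E minor and V in E major.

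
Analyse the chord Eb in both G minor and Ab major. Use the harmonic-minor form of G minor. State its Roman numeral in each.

The scale of G minor (harmonic minor) is G A Bb C D Eb F#; Eb is degree 6, and the triad built there (Eb-G-Bb) is major, so it is VI.
The scale of Ab major is Ab Bb C Db Eb F G; Eb is degree 5, and the triad built there (Eb-G-Bb) is major, so it is V.

VI in G minor; V in Ab major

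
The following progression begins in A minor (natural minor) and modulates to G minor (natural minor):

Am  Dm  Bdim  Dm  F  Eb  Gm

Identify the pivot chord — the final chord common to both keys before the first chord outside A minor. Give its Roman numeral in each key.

Chords diatonic to A minor: Am, Bdim, C, Dm, Em, F, G.
Reading the progression, the first chord not in that set is Eb, so the modulation leaves A minor there.
The chord immediately before Eb is F, which is diatonic to both keys: VI in A minor and VII in G minor.

F — VI in A minor, VII in G minor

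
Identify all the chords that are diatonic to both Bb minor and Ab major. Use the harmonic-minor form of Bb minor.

Triads in Bb minor (harmonic minor): Bbm (i), Cdim (ii°), Dbaug (III+), Ebm (iv), F (V), Gb (VI), Adim (vii°).
Triads in Ab major: Ab (I), Bbm (ii), Cm (iii), Db (IV), Eb (V), Fm (vi), Gdim (vii°).
Shared triads with their functions: Bbm (i in Bb minor, ii in Ab major).

Bbm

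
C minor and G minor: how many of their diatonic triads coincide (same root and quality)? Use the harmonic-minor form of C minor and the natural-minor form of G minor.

Diatonic triads of C minor (harmonic minor): Cm (i), Ddim (ii°), Ebaug (III+), Fm (iv), G (V), Ab (VI), Bdim (vii°).
Diatonic triads of G minor (natural minor): Gm (i), Adim (ii°), Bb (III), Cm (iv), Dm (v), Eb (VI), F (VII).
Matching root and quality in both lists: Cm.
That gives 1 common triad.

1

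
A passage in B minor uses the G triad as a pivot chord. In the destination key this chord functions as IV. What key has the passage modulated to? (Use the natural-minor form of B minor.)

D major

The numeral IV denotes a major triad on scale degree 4. With G on degree 4, the tonic of the new key is D.
Degree 4 carries a major triad in major keys, so the destination is D major.
Check: the diatonic triads of D major are D (I), Em (ii), F#m (iii), G (IV), A (V), Bm (vi), C#dim (vii°) — G is indeed IV.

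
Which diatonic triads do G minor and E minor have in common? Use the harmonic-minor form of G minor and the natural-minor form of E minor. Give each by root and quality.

D, F♯dim

Triads in G minor (harmonic minor): Gm (i), Adim (ii°), B♭aug (III+), Cm (iv), D (V), E♭ (VI), F♯dim (vii°).
Triads in E minor (natural minor): Em (i), F♯dim (ii°), G (III), Am (iv), Bm (v), C (VI), D (VII).
Shared triads with their functions: D (V in G minor, VII in E minor); F♯dim (vii° in G minor, ii° in E minor).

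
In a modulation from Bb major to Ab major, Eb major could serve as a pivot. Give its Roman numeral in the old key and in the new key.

IV in Bb major; V in Ab major

The scale of Bb major is Bb C D Eb F G A; Eb is degree 4, and the triad built there (Eb-G-Bb) is major, so it is IV.
The scale of Ab major is Ab Bb C Db Eb F G; Eb is degree 5, and the triad built there (Eb-G-Bb) is major, so it is V.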